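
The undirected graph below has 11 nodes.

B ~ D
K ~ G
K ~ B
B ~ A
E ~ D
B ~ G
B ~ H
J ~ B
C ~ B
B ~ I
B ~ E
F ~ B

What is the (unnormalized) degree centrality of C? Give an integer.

1

C is directly tied to B. That is 1 neighbor, so the degree of C is 1.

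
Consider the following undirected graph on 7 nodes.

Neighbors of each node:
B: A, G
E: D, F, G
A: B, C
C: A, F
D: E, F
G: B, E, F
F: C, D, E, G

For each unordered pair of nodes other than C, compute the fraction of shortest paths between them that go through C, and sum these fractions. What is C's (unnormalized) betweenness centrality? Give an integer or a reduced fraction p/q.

Pairs whose geodesics pass through C — F–A: 1; A–E: 1/2; A–D: 1.
All other pairs contribute 0.
Summing the contributions gives betweenness(C) = 5/2.

5/2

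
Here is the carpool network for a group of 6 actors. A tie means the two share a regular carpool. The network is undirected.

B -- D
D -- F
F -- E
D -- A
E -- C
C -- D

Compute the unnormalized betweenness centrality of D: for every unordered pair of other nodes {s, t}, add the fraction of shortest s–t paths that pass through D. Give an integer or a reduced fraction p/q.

Pairs whose geodesics pass through D — C–B: 1; C–A: 1; C–F: 1/2; E–B: 2/2; E–A: 2/2; B–A: 1; B–F: 1; A–F: 1.
All other pairs contribute 0.
Summing the contributions gives betweenness(D) = 15/2.

15/2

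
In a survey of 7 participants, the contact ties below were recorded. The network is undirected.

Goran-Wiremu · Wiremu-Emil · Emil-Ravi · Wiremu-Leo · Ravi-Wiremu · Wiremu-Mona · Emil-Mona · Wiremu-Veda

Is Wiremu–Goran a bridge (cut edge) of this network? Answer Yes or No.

Yes

Without the Wiremu–Goran edge there is no alternate route between Wiremu and Goran, so the network disconnects. It is a bridge.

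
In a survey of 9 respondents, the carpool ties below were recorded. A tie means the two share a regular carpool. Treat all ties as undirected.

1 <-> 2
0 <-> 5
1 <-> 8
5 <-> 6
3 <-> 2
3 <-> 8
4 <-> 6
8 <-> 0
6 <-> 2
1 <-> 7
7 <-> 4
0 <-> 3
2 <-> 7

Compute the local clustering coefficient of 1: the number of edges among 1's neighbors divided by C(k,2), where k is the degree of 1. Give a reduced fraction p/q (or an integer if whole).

1's neighbors: 2, 7, and 8 (k = 3).
Possible neighbor pairs: C(3,2) = 3. Edges among them: 2–7 → e = 1.
Clustering(1) = 1/3.

1/3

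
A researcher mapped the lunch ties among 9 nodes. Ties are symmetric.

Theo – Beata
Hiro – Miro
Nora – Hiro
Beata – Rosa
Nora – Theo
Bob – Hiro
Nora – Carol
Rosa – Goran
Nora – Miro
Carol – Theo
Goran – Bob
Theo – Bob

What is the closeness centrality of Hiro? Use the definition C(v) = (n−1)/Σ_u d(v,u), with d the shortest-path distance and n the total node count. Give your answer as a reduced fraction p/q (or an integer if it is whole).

Distances from Hiro: Beata:3, Bob:1, Carol:2, Goran:2, Miro:1, Nora:1, Rosa:3, Theo:2. Sum = 15.
n = 9, so closeness = 8/15.

8/15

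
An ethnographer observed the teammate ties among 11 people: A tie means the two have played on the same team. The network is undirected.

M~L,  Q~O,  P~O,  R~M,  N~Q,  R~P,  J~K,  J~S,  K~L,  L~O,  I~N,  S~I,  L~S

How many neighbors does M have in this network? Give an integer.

M is directly tied to L and R. That is 2 neighbors, so the degree of M is 2.

2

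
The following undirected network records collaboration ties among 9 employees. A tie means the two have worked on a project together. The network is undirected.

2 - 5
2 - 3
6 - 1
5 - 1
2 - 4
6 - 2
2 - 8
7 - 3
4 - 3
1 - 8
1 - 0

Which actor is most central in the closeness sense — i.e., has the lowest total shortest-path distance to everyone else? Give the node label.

2

Farness (sum of distances to all others) for each node — 0:23, 1:16, 2:12, 3:16, 4:17, 5:15, 6:15, 7:23, 8:15.
The smallest farness is 12, for 2, so 2 has the highest closeness.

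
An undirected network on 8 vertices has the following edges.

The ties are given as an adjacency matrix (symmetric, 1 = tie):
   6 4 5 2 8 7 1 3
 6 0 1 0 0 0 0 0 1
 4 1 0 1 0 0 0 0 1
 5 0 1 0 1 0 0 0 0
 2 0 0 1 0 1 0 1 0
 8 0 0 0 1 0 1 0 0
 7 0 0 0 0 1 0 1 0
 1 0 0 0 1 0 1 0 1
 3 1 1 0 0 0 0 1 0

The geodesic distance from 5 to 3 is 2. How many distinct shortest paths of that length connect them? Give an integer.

1

The shortest distance is 2, and the only length-2 path is 5–4–3. So there is exactly 1 shortest path.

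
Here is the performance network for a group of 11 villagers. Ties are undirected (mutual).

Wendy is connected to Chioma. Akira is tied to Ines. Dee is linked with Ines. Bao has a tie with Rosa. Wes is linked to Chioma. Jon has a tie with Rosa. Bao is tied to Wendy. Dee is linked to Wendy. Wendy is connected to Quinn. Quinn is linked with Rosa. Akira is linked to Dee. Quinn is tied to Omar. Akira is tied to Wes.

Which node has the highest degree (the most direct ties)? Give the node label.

Degrees — Akira:3, Bao:2, Chioma:2, Dee:3, Ines:2, Jon:1, Omar:1, Quinn:3, Rosa:3, Wendy:4, Wes:2.
The maximum is 4, attained only by Wendy.

Wendy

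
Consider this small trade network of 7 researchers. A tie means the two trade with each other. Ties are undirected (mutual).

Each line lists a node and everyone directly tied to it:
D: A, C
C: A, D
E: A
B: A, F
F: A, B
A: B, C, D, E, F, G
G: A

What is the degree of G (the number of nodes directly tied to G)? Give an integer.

1

G is directly tied to A. That is 1 neighbor, so the degree of G is 1.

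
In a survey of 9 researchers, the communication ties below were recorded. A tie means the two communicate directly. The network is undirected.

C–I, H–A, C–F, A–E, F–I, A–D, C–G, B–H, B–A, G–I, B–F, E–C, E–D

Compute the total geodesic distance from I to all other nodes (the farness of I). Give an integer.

16

Distances from I: A:3, B:2, C:1, D:3, E:2, F:1, G:1, H:3.
Sum = 3 + 2 + 1 + 3 + 2 + 1 + 1 + 3 = 16.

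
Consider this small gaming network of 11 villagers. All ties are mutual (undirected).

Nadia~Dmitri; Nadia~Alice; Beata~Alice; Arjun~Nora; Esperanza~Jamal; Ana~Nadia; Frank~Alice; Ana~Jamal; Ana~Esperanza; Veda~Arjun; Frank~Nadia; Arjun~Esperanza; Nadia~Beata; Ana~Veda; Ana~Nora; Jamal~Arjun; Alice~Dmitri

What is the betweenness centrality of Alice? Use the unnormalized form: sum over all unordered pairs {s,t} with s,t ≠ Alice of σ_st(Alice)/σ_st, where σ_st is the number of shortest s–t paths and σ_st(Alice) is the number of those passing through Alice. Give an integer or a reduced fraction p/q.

3/2

Pairs whose geodesics pass through Alice — Beata–Dmitri: 1/2; Beata–Frank: 1/2; Dmitri–Frank: 1/2.
All other pairs contribute 0.
Summing the contributions gives betweenness(Alice) = 3/2.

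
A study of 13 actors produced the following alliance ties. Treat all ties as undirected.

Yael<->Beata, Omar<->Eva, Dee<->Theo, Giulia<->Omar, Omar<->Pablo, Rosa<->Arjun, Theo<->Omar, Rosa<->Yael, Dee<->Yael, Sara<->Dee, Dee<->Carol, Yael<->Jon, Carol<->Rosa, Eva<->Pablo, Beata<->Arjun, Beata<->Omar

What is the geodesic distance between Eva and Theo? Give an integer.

One shortest route is Eva – Omar – Theo, which uses 2 edges, and Eva and Theo are not directly tied, so nothing shorter exists. So d(Eva,Theo) = 2.

2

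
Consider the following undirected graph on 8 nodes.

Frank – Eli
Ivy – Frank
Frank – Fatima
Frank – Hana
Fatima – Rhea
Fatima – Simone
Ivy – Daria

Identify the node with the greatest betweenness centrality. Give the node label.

Frank

Unnormalized betweenness of each node: Daria:0, Eli:0, Fatima:11, Frank:17, Hana:0, Ivy:6, Rhea:0, Simone:0.
Frank has the largest value, 17, making it the main broker — the node through which the most shortest paths run.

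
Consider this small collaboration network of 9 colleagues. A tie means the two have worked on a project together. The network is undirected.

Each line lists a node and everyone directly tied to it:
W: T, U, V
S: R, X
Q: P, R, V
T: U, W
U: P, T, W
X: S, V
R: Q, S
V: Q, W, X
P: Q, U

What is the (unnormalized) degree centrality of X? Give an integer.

2

X is directly tied to S and V. That is 2 neighbors, so the degree of X is 2.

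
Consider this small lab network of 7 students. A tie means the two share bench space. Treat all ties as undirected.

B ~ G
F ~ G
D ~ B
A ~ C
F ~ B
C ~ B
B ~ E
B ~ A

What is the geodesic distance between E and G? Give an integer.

One shortest route is E – B – G, which uses 2 edges, and E and G are not directly tied, so nothing shorter exists. So d(E,G) = 2.

2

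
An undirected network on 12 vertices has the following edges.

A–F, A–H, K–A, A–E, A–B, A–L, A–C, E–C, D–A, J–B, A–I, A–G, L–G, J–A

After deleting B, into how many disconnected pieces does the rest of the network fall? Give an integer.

B's neighbors (A and J) remain reachable from one another through other ties, so the rest of the network stays in one piece.

1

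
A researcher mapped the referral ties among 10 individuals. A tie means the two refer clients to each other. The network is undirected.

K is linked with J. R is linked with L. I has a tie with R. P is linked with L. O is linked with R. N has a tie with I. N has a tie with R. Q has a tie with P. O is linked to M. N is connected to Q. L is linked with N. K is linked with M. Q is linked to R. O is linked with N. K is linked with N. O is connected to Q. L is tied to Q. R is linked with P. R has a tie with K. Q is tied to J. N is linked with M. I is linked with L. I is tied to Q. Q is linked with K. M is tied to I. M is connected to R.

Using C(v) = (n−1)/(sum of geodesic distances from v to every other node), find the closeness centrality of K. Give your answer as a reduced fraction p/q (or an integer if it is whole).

9/13

Distances from K: I:2, J:1, L:2, M:1, N:1, O:2, P:2, Q:1, R:1. Sum = 13.
n = 10, so closeness = 9/13.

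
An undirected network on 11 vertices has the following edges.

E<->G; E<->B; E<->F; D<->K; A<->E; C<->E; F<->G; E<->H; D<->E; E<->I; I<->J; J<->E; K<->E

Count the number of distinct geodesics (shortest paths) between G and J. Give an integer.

The shortest distance is 2, and the only length-2 path is G–E–J. So there is exactly 1 shortest path.

1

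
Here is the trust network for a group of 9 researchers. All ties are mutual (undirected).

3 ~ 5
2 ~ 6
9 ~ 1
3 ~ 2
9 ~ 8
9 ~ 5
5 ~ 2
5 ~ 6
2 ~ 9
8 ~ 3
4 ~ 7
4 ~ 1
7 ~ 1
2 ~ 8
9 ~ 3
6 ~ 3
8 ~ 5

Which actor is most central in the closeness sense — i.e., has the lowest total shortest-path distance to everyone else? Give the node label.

9

Farness (sum of distances to all others) for each node — 1:14, 2:13, 3:13, 4:20, 5:13, 6:18, 7:20, 8:14, 9:11.
The smallest farness is 11, for 9, so 9 has the highest closeness.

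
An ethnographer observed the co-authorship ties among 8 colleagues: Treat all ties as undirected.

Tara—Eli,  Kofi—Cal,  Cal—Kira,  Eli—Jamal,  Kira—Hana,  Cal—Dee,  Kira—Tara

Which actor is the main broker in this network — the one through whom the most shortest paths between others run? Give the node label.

Kira

Unnormalized betweenness of each node: Cal:11, Dee:0, Eli:6, Hana:0, Jamal:0, Kira:15, Kofi:0, Tara:10.
Kira has the largest value, 15, making it the main broker — the node through which the most shortest paths run.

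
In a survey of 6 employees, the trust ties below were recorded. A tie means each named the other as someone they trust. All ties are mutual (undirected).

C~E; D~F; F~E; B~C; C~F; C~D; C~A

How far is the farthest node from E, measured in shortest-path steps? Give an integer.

Distances from E: A:2, B:2, C:1, D:2, F:1.
The largest is 2 (to B, A, and D), so the eccentricity of E is 2.

2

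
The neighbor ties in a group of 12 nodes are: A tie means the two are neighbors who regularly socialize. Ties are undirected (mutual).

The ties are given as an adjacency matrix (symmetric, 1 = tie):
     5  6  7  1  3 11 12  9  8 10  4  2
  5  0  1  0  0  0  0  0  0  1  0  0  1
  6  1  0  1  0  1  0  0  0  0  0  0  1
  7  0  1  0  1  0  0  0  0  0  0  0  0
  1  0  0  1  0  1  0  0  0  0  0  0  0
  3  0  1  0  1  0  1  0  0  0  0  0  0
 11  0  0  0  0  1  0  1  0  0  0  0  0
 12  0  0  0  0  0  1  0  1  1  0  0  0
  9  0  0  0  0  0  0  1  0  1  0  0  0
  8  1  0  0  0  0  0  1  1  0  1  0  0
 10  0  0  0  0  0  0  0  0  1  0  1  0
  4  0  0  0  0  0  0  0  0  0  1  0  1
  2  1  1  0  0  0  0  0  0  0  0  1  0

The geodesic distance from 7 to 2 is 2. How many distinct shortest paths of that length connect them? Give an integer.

The shortest distance is 2, and the only length-2 path is 7–6–2. So there is exactly 1 shortest path.

1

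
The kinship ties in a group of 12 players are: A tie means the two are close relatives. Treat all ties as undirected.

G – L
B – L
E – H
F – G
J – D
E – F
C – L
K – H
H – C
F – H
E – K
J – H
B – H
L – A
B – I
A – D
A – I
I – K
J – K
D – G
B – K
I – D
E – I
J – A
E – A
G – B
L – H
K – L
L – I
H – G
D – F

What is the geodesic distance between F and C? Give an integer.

One shortest route is F – H – C, which uses 2 edges, and F and C are not directly tied, so nothing shorter exists. So d(F,C) = 2.

2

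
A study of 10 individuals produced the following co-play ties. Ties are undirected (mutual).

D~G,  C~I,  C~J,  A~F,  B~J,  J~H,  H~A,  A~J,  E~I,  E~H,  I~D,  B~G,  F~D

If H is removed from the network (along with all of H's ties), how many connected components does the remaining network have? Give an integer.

H's neighbors (A, E, and J) remain reachable from one another through other ties, so the rest of the network stays in one piece.

1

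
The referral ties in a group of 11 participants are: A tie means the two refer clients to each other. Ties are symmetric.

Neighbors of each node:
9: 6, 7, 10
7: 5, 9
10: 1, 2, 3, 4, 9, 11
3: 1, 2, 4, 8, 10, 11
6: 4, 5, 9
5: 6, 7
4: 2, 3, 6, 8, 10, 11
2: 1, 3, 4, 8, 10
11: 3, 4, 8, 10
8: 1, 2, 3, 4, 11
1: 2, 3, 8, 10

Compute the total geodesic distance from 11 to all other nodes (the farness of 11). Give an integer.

Distances from 11: 1:2, 2:2, 3:1, 4:1, 5:3, 6:2, 7:3, 8:1, 9:2, 10:1.
Sum = 2 + 2 + 1 + 1 + 3 + 2 + 3 + 1 + 2 + 1 = 18.

18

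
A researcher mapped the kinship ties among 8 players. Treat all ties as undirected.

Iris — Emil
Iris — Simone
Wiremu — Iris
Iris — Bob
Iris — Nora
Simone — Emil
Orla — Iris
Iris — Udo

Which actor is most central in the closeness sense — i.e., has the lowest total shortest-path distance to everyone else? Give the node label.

Farness (sum of distances to all others) for each node — Bob:13, Emil:12, Iris:7, Nora:13, Orla:13, Simone:12, Udo:13, Wiremu:13.
The smallest farness is 7, for Iris, so Iris has the highest closeness.

Iris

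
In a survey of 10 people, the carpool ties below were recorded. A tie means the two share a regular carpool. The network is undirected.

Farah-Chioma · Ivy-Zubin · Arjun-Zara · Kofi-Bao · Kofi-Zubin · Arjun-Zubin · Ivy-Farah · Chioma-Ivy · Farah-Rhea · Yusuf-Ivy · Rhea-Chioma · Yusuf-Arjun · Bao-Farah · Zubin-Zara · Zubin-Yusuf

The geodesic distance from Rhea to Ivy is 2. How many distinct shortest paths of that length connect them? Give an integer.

The shortest distance is 2. The length-2 paths are: Rhea–Farah–Ivy; Rhea–Chioma–Ivy.
That gives 2 distinct shortest paths.

2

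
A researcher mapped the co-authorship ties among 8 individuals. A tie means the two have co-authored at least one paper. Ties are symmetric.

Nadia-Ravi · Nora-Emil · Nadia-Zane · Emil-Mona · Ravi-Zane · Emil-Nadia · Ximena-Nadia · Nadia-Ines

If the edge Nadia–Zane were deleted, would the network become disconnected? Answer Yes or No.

Even without that edge, Nadia still reaches Zane via Nadia – Ravi – Zane, so the network stays connected. Not a bridge.

No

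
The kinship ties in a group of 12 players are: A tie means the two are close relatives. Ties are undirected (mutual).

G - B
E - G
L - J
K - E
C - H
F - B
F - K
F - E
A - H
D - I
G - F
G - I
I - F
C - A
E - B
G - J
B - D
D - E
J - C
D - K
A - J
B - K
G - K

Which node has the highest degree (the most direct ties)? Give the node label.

G

Degrees — A:3, B:5, C:3, D:4, E:5, F:5, G:6, H:2, I:3, J:4, K:5, L:1.
The maximum is 6, attained only by G.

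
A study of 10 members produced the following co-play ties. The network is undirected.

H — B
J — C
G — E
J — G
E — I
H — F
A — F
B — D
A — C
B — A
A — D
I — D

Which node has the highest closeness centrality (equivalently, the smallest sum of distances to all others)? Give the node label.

Farness (sum of distances to all others) for each node — A:16, B:19, C:19, D:17, E:23, F:22, G:25, H:25, I:20, J:22.
The smallest farness is 16, for A, so A has the highest closeness.

A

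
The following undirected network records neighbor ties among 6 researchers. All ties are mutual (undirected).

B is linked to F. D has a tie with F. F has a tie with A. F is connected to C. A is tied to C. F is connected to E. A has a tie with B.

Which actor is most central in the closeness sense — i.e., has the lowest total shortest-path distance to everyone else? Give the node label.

Farness (sum of distances to all others) for each node — A:7, B:8, C:8, D:9, E:9, F:5.
The smallest farness is 5, for F, so F has the highest closeness.

F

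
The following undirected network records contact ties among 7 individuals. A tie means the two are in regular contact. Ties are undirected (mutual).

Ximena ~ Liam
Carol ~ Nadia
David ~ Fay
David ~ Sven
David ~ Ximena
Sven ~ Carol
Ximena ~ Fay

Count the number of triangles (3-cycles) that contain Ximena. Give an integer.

Ximena's neighbors: David, Fay, and Liam.
Neighbor pairs that are themselves tied: Ximena–David–Fay. Each forms one triangle with Ximena, for 1 in total.

1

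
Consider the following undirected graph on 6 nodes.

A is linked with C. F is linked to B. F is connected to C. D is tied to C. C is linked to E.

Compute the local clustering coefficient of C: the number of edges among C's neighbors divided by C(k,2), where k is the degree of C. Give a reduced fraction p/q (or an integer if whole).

C's neighbors: A, D, E, and F (k = 4).
Possible neighbor pairs: C(4,2) = 6. Edges among them: none → e = 0.
Clustering(C) = 0/6 = 0.

0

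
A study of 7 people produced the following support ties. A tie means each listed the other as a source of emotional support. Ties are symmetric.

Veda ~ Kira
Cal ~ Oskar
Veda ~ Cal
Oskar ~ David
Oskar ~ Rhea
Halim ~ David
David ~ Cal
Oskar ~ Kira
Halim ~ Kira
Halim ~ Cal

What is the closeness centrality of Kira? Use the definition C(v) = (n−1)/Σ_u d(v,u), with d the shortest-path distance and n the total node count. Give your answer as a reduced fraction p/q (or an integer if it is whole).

2/3

Distances from Kira: Cal:2, David:2, Halim:1, Oskar:1, Rhea:2, Veda:1. Sum = 9.
n = 7, so closeness = 6/9 = 2/3.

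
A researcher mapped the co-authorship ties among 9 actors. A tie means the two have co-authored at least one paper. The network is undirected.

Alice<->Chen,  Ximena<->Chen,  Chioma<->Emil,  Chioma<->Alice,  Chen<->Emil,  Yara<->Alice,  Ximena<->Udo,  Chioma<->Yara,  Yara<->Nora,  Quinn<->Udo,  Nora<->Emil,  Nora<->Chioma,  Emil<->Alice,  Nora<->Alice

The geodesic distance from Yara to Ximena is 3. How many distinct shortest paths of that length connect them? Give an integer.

1

The shortest distance is 3, and the only length-3 path is Yara–Alice–Chen–Ximena. So there is exactly 1 shortest path.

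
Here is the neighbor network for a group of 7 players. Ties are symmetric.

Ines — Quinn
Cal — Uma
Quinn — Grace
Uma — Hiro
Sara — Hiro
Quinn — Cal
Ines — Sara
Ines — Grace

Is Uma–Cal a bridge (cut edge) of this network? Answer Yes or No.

No

Even without that edge, Uma still reaches Cal via Uma – Hiro – Sara – Ines – Quinn – Cal, so the network stays connected. Not a bridge.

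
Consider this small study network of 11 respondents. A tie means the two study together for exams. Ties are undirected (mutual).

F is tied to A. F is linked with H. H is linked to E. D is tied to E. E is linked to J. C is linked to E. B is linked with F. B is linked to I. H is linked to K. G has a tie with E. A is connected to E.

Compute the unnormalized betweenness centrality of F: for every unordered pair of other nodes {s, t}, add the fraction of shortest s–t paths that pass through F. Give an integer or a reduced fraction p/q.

Pairs whose geodesics pass through F — I–G: 2/2; I–E: 2/2; I–H: 1; I–C: 2/2; I–A: 1; I–K: 1; I–J: 2/2; I–D: 2/2; G–B: 2/2; E–B: 2/2; H–A: 1/2; H–B: 1; C–B: 2/2; A–K: 1/2 … (+4 more pairs).
All other pairs contribute 0.
Summing the contributions gives betweenness(F) = 17.

17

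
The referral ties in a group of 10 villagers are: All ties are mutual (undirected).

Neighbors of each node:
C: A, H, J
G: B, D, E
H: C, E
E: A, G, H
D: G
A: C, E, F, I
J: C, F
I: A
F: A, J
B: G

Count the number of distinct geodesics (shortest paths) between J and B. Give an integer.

3

The shortest distance is 5. The length-5 paths are: J–F–A–E–G–B; J–C–A–E–G–B; J–C–H–E–G–B.
That gives 3 distinct shortest paths.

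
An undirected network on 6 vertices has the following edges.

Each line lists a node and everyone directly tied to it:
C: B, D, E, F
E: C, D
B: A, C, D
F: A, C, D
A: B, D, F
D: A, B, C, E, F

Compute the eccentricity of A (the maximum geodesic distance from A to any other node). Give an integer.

Distances from A: B:1, C:2, D:1, E:2, F:1.
The largest is 2 (to E and C), so the eccentricity of A is 2.

2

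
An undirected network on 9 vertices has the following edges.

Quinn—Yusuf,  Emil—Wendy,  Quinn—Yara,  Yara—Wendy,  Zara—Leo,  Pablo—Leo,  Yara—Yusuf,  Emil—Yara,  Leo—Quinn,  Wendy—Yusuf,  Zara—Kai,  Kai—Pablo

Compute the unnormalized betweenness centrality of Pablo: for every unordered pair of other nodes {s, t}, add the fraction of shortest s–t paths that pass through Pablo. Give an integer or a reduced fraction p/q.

3

Pairs whose geodesics pass through Pablo — Wendy–Kai: 2/4; Quinn–Kai: 1/2; Yara–Kai: 1/2; Emil–Kai: 1/2; Yusuf–Kai: 1/2; Kai–Leo: 1/2.
All other pairs contribute 0.
Summing the contributions gives betweenness(Pablo) = 3.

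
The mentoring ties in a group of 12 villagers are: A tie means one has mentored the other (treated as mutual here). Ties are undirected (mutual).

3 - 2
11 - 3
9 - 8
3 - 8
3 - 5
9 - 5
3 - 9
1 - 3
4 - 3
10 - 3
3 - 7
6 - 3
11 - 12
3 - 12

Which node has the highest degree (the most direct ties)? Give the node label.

3

Degrees — 1:1, 2:1, 3:11, 4:1, 5:2, 6:1, 7:1, 8:2, 9:3, 10:1, 11:2, 12:2.
The maximum is 11, attained only by 3.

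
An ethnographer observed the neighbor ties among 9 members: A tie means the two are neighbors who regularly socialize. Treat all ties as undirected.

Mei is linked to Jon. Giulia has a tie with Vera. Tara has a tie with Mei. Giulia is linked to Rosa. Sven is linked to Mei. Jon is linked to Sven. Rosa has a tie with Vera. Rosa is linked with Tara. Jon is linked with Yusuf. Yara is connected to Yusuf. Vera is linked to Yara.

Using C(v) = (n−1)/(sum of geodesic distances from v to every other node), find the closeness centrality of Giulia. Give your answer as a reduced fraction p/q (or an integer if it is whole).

Distances from Giulia: Jon:4, Mei:3, Rosa:1, Sven:4, Tara:2, Vera:1, Yara:2, Yusuf:3. Sum = 20.
n = 9, so closeness = 8/20 = 2/5.

2/5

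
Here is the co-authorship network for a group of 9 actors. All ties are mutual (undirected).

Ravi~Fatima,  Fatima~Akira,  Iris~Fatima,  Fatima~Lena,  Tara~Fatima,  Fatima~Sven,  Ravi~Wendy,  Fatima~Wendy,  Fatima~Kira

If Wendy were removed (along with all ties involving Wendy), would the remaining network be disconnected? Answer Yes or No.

No

Even without Wendy, every remaining node can still reach every other (the residual graph is connected), so Wendy is not a cut vertex.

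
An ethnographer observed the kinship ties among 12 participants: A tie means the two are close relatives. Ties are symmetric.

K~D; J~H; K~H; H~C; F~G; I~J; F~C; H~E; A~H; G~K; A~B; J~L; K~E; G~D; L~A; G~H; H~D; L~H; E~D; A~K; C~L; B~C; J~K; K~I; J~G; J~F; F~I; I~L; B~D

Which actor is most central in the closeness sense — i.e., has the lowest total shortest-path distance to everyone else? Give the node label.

Farness (sum of distances to all others) for each node — A:19, B:21, C:18, D:17, E:20, F:20, G:17, H:14, I:19, J:17, K:15, L:17.
The smallest farness is 14, for H, so H has the highest closeness.

H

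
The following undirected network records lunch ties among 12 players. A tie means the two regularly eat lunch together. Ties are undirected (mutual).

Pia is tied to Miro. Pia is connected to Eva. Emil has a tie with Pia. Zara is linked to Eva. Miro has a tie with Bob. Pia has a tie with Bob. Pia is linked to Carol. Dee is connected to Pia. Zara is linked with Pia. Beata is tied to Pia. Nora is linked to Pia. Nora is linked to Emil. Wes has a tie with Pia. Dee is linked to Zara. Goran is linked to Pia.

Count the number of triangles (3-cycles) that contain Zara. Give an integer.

2

Zara's neighbors: Dee, Eva, and Pia.
Neighbor pairs that are themselves tied: Zara–Dee–Pia; Zara–Eva–Pia. Each forms one triangle with Zara, for 2 in total.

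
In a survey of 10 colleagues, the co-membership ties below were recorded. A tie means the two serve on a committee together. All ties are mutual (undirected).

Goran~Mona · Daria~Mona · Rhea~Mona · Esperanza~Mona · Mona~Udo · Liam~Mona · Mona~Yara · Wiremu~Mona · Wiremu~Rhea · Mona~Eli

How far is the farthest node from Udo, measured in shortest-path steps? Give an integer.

Distances from Udo: Daria:2, Eli:2, Esperanza:2, Goran:2, Liam:2, Mona:1, Rhea:2, Wiremu:2, Yara:2.
The largest is 2 (to Daria, Wiremu, Yara, Goran, Esperanza, Liam, Eli, and Rhea), so the eccentricity of Udo is 2.

2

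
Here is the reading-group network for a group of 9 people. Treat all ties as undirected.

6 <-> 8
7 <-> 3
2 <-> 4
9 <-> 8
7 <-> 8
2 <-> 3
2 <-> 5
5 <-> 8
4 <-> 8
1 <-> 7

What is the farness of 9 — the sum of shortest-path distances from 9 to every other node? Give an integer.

18

Distances from 9: 1:3, 2:3, 3:3, 4:2, 5:2, 6:2, 7:2, 8:1.
Sum = 3 + 3 + 3 + 2 + 2 + 2 + 2 + 1 = 18.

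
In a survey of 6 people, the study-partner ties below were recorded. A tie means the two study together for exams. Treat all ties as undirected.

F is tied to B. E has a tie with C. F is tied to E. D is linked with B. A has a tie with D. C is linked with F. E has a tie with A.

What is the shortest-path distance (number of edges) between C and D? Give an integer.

3

One shortest route is C – E – A – D, which uses 3 edges, and at distance 2 from C we only reach {A, B}, which does not include D. So d(C,D) = 3.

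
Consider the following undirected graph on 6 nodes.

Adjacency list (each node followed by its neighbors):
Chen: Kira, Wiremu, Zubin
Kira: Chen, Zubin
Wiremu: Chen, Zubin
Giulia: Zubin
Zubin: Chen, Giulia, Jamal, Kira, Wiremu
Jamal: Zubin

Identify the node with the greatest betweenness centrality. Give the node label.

Zubin

Unnormalized betweenness of each node: Chen:1/2, Giulia:0, Jamal:0, Kira:0, Wiremu:0, Zubin:15/2.
Zubin has the largest value, 15/2, making it the main broker — the node through which the most shortest paths run.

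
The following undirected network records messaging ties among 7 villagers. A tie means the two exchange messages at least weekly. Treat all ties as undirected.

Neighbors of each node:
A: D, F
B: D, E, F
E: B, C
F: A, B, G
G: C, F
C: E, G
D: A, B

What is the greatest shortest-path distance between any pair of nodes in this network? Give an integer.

Eccentricity of each node (its greatest distance to any other): A:3, B:2, C:3, D:3, E:3, F:2, G:3.
The maximum eccentricity is 3, realized for instance by the pair D–C via D – B – E – C. So the diameter is 3.

3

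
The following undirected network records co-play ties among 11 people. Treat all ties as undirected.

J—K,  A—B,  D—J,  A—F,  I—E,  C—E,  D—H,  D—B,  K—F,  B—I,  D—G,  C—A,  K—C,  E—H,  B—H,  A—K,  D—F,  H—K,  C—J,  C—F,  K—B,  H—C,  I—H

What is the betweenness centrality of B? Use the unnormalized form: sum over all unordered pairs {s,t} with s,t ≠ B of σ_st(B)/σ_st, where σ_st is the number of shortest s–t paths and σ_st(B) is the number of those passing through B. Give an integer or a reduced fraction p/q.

107/21

Pairs whose geodesics pass through B — I–F: 3/7; I–G: 1/2; I–J: 2/6; I–A: 1; I–K: 1/2; I–D: 1/2; G–A: 1/2; G–K: 1/4; A–D: 1/2; A–H: 1/3; K–D: 1/4.
All other pairs contribute 0.
Summing the contributions gives betweenness(B) = 107/21.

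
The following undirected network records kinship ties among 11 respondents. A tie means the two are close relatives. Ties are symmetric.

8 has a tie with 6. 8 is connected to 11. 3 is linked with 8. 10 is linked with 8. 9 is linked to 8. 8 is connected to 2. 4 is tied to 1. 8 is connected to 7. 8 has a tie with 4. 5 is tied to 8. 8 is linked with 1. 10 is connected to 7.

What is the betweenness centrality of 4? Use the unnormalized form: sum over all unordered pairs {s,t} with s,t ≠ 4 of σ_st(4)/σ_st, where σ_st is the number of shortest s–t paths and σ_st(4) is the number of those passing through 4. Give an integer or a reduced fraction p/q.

No shortest path between any pair of other nodes passes through 4.
Summing the contributions gives betweenness(4) = 0.

0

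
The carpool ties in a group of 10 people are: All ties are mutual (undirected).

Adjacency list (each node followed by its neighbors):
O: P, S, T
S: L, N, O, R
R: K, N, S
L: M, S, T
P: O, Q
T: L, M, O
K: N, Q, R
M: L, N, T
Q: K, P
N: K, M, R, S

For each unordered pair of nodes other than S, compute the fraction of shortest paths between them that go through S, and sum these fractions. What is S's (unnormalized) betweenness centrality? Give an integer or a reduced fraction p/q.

81/10

Pairs whose geodesics pass through S — K–O: 2/3; K–L: 2/3; Q–L: 3/5; P–L: 1/2; P–N: 1/2; P–R: 1/2; O–L: 1/2; O–N: 1; O–R: 1; T–R: 2/3; L–N: 1/2; L–R: 1.
All other pairs contribute 0.
Summing the contributions gives betweenness(S) = 81/10.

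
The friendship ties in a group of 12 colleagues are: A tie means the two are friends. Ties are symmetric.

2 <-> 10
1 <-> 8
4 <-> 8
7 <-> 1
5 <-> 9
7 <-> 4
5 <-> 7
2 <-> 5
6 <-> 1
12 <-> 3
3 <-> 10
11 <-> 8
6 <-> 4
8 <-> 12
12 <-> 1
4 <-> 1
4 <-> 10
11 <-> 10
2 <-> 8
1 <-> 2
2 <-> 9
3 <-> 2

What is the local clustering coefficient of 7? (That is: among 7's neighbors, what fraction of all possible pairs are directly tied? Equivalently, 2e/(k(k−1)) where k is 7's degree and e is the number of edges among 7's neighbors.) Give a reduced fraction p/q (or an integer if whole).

7's neighbors: 1, 4, and 5 (k = 3).
Possible neighbor pairs: C(3,2) = 3. Edges among them: 1–4 → e = 1.
Clustering(7) = 1/3.

1/3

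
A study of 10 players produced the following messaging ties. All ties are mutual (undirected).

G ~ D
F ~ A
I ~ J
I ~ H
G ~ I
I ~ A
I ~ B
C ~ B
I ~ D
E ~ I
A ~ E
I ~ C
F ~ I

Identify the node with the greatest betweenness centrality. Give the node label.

Unnormalized betweenness of each node: A:1/2, B:0, C:0, D:0, E:0, F:0, G:0, H:0, I:63/2, J:0.
I has the largest value, 63/2, making it the main broker — the node through which the most shortest paths run.

I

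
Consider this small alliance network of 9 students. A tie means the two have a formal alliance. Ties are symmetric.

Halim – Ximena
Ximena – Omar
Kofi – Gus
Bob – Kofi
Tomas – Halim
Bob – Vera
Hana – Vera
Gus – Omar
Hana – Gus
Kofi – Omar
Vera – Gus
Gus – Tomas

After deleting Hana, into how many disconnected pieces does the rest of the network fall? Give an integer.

1

Hana's neighbors (Gus and Vera) remain reachable from one another through other ties, so the rest of the network stays in one piece.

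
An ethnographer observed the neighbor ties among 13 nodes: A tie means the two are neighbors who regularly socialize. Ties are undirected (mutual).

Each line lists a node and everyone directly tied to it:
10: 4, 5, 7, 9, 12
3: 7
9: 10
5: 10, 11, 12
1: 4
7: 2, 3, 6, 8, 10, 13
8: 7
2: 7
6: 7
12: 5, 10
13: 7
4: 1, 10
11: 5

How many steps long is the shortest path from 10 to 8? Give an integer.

2

One shortest route is 10 – 7 – 8, which uses 2 edges, and 10 and 8 are not directly tied, so nothing shorter exists. So d(10,8) = 2.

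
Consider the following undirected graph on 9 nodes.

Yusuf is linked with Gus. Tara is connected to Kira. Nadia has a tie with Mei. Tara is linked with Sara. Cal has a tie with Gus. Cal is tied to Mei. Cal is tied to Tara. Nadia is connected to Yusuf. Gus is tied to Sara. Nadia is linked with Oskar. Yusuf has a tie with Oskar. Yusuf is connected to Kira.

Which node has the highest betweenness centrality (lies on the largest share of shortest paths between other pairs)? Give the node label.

Unnormalized betweenness of each node: Cal:9/2, Gus:11/2, Kira:5/2, Mei:2, Nadia:3, Oskar:0, Sara:1/2, Tara:7/2, Yusuf:19/2.
Yusuf has the largest value, 19/2, making it the main broker — the node through which the most shortest paths run.

Yusuf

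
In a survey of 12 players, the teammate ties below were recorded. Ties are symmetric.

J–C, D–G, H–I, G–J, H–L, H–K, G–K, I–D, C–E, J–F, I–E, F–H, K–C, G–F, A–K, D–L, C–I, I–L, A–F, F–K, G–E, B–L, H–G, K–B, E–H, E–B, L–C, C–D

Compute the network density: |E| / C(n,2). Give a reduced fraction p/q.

There are 28 edges and 12 nodes, so the maximum possible is C(12,2) = 66.
Density = 28/66 = 14/33.

14/33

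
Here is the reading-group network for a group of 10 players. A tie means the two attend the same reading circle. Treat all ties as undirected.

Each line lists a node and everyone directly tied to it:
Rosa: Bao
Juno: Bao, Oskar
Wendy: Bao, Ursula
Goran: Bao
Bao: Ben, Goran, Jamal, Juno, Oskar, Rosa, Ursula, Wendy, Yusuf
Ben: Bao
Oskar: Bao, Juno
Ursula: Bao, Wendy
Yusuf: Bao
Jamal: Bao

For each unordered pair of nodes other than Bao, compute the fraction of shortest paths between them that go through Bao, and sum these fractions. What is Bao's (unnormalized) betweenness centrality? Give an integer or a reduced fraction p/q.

Pairs whose geodesics pass through Bao — Ursula–Rosa: 1; Ursula–Oskar: 1; Ursula–Goran: 1; Ursula–Jamal: 1; Ursula–Juno: 1; Ursula–Yusuf: 1; Ursula–Ben: 1; Rosa–Oskar: 1; Rosa–Goran: 1; Rosa–Jamal: 1; Rosa–Wendy: 1; Rosa–Juno: 1; Rosa–Yusuf: 1; Rosa–Ben: 1 … (+20 more pairs).
All other pairs contribute 0.
Summing the contributions gives betweenness(Bao) = 34.

34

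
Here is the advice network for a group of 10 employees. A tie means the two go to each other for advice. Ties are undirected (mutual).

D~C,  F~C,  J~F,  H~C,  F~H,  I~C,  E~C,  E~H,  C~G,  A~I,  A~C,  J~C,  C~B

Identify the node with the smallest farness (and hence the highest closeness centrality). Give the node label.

Farness (sum of distances to all others) for each node — A:16, B:17, C:9, D:17, E:16, F:15, G:17, H:15, I:16, J:16.
The smallest farness is 9, for C, so C has the highest closeness.

C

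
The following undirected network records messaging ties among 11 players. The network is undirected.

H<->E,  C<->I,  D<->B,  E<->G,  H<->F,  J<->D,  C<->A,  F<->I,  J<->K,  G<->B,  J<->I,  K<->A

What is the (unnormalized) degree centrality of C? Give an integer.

2

C is directly tied to A and I. That is 2 neighbors, so the degree of C is 2.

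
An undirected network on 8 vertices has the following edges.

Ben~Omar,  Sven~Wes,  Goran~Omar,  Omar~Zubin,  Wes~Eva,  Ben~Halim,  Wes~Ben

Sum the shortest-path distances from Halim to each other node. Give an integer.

Distances from Halim: Ben:1, Eva:3, Goran:3, Omar:2, Sven:3, Wes:2, Zubin:3.
Sum = 1 + 3 + 3 + 2 + 3 + 2 + 3 = 17.

17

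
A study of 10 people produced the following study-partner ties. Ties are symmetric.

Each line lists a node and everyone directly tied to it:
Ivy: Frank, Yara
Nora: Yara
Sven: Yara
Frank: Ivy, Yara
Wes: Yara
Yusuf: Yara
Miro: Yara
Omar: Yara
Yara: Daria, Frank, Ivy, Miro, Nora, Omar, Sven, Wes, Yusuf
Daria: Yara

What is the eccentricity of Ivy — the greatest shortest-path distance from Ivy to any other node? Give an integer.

Distances from Ivy: Daria:2, Frank:1, Miro:2, Nora:2, Omar:2, Sven:2, Wes:2, Yara:1, Yusuf:2.
The largest is 2 (to Omar, Sven, Yusuf, Daria, Miro, Wes, and Nora), so the eccentricity of Ivy is 2.

2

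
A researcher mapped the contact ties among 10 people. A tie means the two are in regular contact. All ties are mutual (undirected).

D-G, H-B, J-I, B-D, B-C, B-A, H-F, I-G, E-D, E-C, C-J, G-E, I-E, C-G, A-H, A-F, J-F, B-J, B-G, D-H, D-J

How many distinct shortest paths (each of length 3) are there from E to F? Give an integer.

4

The shortest distance is 3. The length-3 paths are: E–I–J–F; E–D–J–F; E–C–J–F; E–D–H–F.
That gives 4 distinct shortest paths.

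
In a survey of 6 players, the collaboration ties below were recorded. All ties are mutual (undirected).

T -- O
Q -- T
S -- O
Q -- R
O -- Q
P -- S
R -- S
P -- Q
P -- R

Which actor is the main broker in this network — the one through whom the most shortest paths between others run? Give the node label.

Unnormalized betweenness of each node: O:4/3, P:1/3, Q:3, R:1/3, S:1, T:0.
Q has the largest value, 3, making it the main broker — the node through which the most shortest paths run.

Q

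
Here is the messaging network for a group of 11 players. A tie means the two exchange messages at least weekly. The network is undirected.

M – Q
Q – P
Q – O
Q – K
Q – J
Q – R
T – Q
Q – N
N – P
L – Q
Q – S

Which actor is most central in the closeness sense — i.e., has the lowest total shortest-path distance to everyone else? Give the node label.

Q

Farness (sum of distances to all others) for each node — J:19, K:19, L:19, M:19, N:18, O:19, P:18, Q:10, R:19, S:19, T:19.
The smallest farness is 10, for Q, so Q has the highest closeness.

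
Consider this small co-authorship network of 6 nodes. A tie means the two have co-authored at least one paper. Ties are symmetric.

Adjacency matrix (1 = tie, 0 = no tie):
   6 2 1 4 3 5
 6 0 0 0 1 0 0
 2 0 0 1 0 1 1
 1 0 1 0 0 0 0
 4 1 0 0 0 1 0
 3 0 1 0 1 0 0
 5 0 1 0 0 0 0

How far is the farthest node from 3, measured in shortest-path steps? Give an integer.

2

Distances from 3: 1:2, 2:1, 4:1, 5:2, 6:2.
The largest is 2 (to 1, 5, and 6), so the eccentricity of 3 is 2.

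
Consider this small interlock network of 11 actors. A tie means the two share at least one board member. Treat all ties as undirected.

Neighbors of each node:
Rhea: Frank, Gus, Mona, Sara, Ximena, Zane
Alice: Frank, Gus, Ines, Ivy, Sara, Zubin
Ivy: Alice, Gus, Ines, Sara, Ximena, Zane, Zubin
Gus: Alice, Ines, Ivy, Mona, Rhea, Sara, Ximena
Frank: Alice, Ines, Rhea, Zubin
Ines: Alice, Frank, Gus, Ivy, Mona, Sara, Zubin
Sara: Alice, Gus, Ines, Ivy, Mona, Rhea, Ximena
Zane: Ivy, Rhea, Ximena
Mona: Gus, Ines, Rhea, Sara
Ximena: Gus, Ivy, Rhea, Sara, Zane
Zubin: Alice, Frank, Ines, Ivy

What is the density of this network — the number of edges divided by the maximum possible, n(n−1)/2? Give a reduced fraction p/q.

There are 30 edges and 11 nodes, so the maximum possible is C(11,2) = 55.
Density = 30/55 = 6/11.

6/11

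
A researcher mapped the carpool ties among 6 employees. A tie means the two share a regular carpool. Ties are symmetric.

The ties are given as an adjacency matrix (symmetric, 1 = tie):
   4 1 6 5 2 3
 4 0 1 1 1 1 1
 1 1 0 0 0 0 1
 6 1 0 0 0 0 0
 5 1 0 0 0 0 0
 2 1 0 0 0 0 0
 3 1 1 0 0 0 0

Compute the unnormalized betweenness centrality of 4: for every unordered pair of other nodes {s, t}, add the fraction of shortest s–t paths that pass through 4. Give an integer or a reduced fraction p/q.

Pairs whose geodesics pass through 4 — 1–6: 1; 1–5: 1; 1–2: 1; 6–5: 1; 6–2: 1; 6–3: 1; 5–2: 1; 5–3: 1; 2–3: 1.
All other pairs contribute 0.
Summing the contributions gives betweenness(4) = 9.

9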